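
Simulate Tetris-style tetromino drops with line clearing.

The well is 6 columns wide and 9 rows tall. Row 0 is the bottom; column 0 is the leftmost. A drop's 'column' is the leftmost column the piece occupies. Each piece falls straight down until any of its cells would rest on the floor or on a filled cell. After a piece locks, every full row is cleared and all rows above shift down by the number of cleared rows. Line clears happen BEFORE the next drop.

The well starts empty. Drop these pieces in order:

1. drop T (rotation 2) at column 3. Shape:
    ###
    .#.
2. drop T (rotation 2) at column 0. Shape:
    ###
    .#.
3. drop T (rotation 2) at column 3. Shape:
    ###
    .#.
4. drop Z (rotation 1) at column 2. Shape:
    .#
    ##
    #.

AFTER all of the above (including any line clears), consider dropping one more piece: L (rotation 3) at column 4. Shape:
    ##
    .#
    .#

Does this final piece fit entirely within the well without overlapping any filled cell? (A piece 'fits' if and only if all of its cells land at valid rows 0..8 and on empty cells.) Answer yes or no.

Drop 1: T rot2 at col 3 lands with bottom-row=0; cleared 0 line(s) (total 0); column heights now [0 0 0 2 2 2], max=2
Drop 2: T rot2 at col 0 lands with bottom-row=0; cleared 1 line(s) (total 1); column heights now [0 1 0 0 1 0], max=1
Drop 3: T rot2 at col 3 lands with bottom-row=1; cleared 0 line(s) (total 1); column heights now [0 1 0 3 3 3], max=3
Drop 4: Z rot1 at col 2 lands with bottom-row=2; cleared 0 line(s) (total 1); column heights now [0 1 4 5 3 3], max=5
Test piece L rot3 at col 4 (width 2): heights before test = [0 1 4 5 3 3]; fits = True

Answer: yes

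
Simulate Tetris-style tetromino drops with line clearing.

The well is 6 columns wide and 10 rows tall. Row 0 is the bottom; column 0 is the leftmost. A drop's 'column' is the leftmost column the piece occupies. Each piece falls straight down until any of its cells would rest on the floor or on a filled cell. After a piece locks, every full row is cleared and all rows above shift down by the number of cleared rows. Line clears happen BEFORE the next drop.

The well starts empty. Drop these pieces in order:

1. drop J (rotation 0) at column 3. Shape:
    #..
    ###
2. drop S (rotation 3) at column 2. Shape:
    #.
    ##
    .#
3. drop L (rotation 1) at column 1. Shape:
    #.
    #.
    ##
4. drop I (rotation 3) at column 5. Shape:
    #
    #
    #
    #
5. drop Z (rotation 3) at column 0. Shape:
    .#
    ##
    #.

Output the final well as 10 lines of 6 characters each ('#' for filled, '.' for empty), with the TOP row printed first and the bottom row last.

Answer: .#....
##....
##....
.#....
.##...
..#..#
..##.#
...#.#
...#.#
...###

Derivation:
Drop 1: J rot0 at col 3 lands with bottom-row=0; cleared 0 line(s) (total 0); column heights now [0 0 0 2 1 1], max=2
Drop 2: S rot3 at col 2 lands with bottom-row=2; cleared 0 line(s) (total 0); column heights now [0 0 5 4 1 1], max=5
Drop 3: L rot1 at col 1 lands with bottom-row=5; cleared 0 line(s) (total 0); column heights now [0 8 6 4 1 1], max=8
Drop 4: I rot3 at col 5 lands with bottom-row=1; cleared 0 line(s) (total 0); column heights now [0 8 6 4 1 5], max=8
Drop 5: Z rot3 at col 0 lands with bottom-row=7; cleared 0 line(s) (total 0); column heights now [9 10 6 4 1 5], max=10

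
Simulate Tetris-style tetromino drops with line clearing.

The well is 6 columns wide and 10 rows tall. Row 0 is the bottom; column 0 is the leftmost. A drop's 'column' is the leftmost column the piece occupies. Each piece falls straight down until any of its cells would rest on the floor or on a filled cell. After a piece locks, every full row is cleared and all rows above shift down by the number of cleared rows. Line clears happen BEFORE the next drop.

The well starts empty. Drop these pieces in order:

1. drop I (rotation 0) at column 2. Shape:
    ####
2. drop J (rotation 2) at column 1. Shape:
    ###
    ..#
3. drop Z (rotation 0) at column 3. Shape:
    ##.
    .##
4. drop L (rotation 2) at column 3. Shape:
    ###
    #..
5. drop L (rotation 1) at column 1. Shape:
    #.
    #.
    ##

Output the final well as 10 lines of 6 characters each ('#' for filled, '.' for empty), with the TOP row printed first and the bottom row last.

Drop 1: I rot0 at col 2 lands with bottom-row=0; cleared 0 line(s) (total 0); column heights now [0 0 1 1 1 1], max=1
Drop 2: J rot2 at col 1 lands with bottom-row=1; cleared 0 line(s) (total 0); column heights now [0 3 3 3 1 1], max=3
Drop 3: Z rot0 at col 3 lands with bottom-row=2; cleared 0 line(s) (total 0); column heights now [0 3 3 4 4 3], max=4
Drop 4: L rot2 at col 3 lands with bottom-row=4; cleared 0 line(s) (total 0); column heights now [0 3 3 6 6 6], max=6
Drop 5: L rot1 at col 1 lands with bottom-row=3; cleared 0 line(s) (total 0); column heights now [0 6 4 6 6 6], max=6

Answer: ......
......
......
......
.#.###
.#.#..
.####.
.#####
...#..
..####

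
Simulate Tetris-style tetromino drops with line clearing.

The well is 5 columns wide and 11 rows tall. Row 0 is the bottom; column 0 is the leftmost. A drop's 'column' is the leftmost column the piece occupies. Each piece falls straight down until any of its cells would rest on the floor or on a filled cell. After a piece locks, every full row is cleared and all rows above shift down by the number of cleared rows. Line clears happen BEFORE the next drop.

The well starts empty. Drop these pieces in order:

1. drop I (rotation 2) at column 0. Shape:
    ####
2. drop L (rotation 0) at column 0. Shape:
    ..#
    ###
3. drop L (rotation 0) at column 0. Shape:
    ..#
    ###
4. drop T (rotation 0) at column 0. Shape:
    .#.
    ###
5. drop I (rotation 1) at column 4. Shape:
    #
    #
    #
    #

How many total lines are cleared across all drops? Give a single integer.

Answer: 1

Derivation:
Drop 1: I rot2 at col 0 lands with bottom-row=0; cleared 0 line(s) (total 0); column heights now [1 1 1 1 0], max=1
Drop 2: L rot0 at col 0 lands with bottom-row=1; cleared 0 line(s) (total 0); column heights now [2 2 3 1 0], max=3
Drop 3: L rot0 at col 0 lands with bottom-row=3; cleared 0 line(s) (total 0); column heights now [4 4 5 1 0], max=5
Drop 4: T rot0 at col 0 lands with bottom-row=5; cleared 0 line(s) (total 0); column heights now [6 7 6 1 0], max=7
Drop 5: I rot1 at col 4 lands with bottom-row=0; cleared 1 line(s) (total 1); column heights now [5 6 5 0 3], max=6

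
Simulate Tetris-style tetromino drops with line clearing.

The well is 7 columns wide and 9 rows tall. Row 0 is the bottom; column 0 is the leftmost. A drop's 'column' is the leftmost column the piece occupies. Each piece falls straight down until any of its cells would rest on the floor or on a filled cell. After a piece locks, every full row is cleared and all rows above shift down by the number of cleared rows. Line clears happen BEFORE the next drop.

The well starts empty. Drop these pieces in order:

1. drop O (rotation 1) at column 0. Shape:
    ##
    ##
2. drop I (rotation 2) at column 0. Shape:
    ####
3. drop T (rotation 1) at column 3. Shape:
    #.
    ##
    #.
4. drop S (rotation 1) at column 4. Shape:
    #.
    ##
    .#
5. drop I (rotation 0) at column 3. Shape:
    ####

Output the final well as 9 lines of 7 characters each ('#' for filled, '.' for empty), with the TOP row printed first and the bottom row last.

Drop 1: O rot1 at col 0 lands with bottom-row=0; cleared 0 line(s) (total 0); column heights now [2 2 0 0 0 0 0], max=2
Drop 2: I rot2 at col 0 lands with bottom-row=2; cleared 0 line(s) (total 0); column heights now [3 3 3 3 0 0 0], max=3
Drop 3: T rot1 at col 3 lands with bottom-row=3; cleared 0 line(s) (total 0); column heights now [3 3 3 6 5 0 0], max=6
Drop 4: S rot1 at col 4 lands with bottom-row=4; cleared 0 line(s) (total 0); column heights now [3 3 3 6 7 6 0], max=7
Drop 5: I rot0 at col 3 lands with bottom-row=7; cleared 0 line(s) (total 0); column heights now [3 3 3 8 8 8 8], max=8

Answer: .......
...####
....#..
...###.
...###.
...#...
####...
##.....
##.....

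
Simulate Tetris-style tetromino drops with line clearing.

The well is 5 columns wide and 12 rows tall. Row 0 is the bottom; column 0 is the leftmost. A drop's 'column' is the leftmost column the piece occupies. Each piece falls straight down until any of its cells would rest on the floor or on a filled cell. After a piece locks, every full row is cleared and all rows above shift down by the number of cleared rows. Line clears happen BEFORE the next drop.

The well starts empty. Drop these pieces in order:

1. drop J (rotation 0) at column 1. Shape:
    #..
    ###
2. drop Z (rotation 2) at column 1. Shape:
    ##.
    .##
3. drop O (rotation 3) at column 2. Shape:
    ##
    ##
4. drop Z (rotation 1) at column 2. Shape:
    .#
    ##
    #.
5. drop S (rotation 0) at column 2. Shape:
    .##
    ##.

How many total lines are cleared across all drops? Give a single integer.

Drop 1: J rot0 at col 1 lands with bottom-row=0; cleared 0 line(s) (total 0); column heights now [0 2 1 1 0], max=2
Drop 2: Z rot2 at col 1 lands with bottom-row=1; cleared 0 line(s) (total 0); column heights now [0 3 3 2 0], max=3
Drop 3: O rot3 at col 2 lands with bottom-row=3; cleared 0 line(s) (total 0); column heights now [0 3 5 5 0], max=5
Drop 4: Z rot1 at col 2 lands with bottom-row=5; cleared 0 line(s) (total 0); column heights now [0 3 7 8 0], max=8
Drop 5: S rot0 at col 2 lands with bottom-row=8; cleared 0 line(s) (total 0); column heights now [0 3 9 10 10], max=10

Answer: 0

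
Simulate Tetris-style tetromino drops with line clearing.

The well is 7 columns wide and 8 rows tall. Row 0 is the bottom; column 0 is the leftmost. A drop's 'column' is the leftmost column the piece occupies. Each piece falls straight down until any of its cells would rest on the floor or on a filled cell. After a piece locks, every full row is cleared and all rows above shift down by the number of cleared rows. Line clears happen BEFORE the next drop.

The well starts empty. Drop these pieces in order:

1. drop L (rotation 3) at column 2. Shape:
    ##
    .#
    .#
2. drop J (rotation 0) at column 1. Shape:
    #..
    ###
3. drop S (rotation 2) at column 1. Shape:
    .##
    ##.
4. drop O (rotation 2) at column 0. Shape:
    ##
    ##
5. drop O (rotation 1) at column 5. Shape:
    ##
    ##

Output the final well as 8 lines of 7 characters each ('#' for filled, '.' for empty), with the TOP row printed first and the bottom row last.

Drop 1: L rot3 at col 2 lands with bottom-row=0; cleared 0 line(s) (total 0); column heights now [0 0 3 3 0 0 0], max=3
Drop 2: J rot0 at col 1 lands with bottom-row=3; cleared 0 line(s) (total 0); column heights now [0 5 4 4 0 0 0], max=5
Drop 3: S rot2 at col 1 lands with bottom-row=5; cleared 0 line(s) (total 0); column heights now [0 6 7 7 0 0 0], max=7
Drop 4: O rot2 at col 0 lands with bottom-row=6; cleared 0 line(s) (total 0); column heights now [8 8 7 7 0 0 0], max=8
Drop 5: O rot1 at col 5 lands with bottom-row=0; cleared 0 line(s) (total 0); column heights now [8 8 7 7 0 2 2], max=8

Answer: ##.....
####...
.##....
.#.....
.###...
..##...
...#.##
...#.##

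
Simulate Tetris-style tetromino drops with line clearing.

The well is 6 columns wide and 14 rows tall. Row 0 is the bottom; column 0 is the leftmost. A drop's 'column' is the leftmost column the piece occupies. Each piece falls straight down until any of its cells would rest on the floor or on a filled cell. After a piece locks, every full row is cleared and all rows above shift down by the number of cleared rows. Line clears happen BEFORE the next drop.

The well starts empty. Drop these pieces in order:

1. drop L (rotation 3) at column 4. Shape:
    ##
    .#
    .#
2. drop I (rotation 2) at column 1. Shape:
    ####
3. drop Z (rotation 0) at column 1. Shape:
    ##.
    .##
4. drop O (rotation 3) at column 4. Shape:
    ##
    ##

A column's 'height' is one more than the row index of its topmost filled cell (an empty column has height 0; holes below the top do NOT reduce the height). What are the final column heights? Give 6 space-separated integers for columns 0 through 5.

Drop 1: L rot3 at col 4 lands with bottom-row=0; cleared 0 line(s) (total 0); column heights now [0 0 0 0 3 3], max=3
Drop 2: I rot2 at col 1 lands with bottom-row=3; cleared 0 line(s) (total 0); column heights now [0 4 4 4 4 3], max=4
Drop 3: Z rot0 at col 1 lands with bottom-row=4; cleared 0 line(s) (total 0); column heights now [0 6 6 5 4 3], max=6
Drop 4: O rot3 at col 4 lands with bottom-row=4; cleared 0 line(s) (total 0); column heights now [0 6 6 5 6 6], max=6

Answer: 0 6 6 5 6 6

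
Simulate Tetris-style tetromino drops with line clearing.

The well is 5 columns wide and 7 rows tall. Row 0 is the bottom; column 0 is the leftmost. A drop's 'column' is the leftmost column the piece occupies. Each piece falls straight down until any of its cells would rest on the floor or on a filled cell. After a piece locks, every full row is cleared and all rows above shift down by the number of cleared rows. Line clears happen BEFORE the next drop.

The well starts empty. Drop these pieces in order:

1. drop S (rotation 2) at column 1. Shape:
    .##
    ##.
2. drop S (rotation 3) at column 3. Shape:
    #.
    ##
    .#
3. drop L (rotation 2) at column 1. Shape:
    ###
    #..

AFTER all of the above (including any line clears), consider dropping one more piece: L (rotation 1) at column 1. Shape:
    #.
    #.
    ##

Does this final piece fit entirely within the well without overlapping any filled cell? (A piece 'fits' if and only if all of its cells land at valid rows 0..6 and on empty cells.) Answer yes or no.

Drop 1: S rot2 at col 1 lands with bottom-row=0; cleared 0 line(s) (total 0); column heights now [0 1 2 2 0], max=2
Drop 2: S rot3 at col 3 lands with bottom-row=1; cleared 0 line(s) (total 0); column heights now [0 1 2 4 3], max=4
Drop 3: L rot2 at col 1 lands with bottom-row=3; cleared 0 line(s) (total 0); column heights now [0 5 5 5 3], max=5
Test piece L rot1 at col 1 (width 2): heights before test = [0 5 5 5 3]; fits = False

Answer: no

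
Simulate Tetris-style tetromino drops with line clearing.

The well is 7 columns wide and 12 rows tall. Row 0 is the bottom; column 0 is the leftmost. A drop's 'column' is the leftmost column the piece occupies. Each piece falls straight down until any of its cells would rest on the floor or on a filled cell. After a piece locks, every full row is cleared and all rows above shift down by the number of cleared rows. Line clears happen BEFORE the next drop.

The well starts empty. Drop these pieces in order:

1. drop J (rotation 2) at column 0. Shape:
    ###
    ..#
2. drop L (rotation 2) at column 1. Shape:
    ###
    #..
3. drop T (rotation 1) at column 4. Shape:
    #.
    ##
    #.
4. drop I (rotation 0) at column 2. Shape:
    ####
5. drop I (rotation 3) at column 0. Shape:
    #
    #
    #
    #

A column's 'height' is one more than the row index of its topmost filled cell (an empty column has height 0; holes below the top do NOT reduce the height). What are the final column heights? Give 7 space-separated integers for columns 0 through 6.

Drop 1: J rot2 at col 0 lands with bottom-row=0; cleared 0 line(s) (total 0); column heights now [2 2 2 0 0 0 0], max=2
Drop 2: L rot2 at col 1 lands with bottom-row=2; cleared 0 line(s) (total 0); column heights now [2 4 4 4 0 0 0], max=4
Drop 3: T rot1 at col 4 lands with bottom-row=0; cleared 0 line(s) (total 0); column heights now [2 4 4 4 3 2 0], max=4
Drop 4: I rot0 at col 2 lands with bottom-row=4; cleared 0 line(s) (total 0); column heights now [2 4 5 5 5 5 0], max=5
Drop 5: I rot3 at col 0 lands with bottom-row=2; cleared 0 line(s) (total 0); column heights now [6 4 5 5 5 5 0], max=6

Answer: 6 4 5 5 5 5 0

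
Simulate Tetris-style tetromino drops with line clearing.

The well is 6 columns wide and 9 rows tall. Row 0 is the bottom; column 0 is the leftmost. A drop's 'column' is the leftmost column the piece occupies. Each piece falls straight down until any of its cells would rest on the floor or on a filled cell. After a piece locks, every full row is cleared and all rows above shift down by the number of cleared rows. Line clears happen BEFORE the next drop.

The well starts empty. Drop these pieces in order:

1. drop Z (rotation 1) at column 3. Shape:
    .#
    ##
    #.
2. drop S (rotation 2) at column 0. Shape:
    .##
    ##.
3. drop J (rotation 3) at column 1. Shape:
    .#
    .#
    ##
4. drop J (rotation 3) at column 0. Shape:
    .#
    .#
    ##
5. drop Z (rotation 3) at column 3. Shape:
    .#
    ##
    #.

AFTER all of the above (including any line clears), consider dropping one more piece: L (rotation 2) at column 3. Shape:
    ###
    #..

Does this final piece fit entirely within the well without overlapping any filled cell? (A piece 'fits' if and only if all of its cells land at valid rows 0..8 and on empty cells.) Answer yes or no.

Drop 1: Z rot1 at col 3 lands with bottom-row=0; cleared 0 line(s) (total 0); column heights now [0 0 0 2 3 0], max=3
Drop 2: S rot2 at col 0 lands with bottom-row=0; cleared 0 line(s) (total 0); column heights now [1 2 2 2 3 0], max=3
Drop 3: J rot3 at col 1 lands with bottom-row=2; cleared 0 line(s) (total 0); column heights now [1 3 5 2 3 0], max=5
Drop 4: J rot3 at col 0 lands with bottom-row=3; cleared 0 line(s) (total 0); column heights now [4 6 5 2 3 0], max=6
Drop 5: Z rot3 at col 3 lands with bottom-row=2; cleared 0 line(s) (total 0); column heights now [4 6 5 4 5 0], max=6
Test piece L rot2 at col 3 (width 3): heights before test = [4 6 5 4 5 0]; fits = True

Answer: yes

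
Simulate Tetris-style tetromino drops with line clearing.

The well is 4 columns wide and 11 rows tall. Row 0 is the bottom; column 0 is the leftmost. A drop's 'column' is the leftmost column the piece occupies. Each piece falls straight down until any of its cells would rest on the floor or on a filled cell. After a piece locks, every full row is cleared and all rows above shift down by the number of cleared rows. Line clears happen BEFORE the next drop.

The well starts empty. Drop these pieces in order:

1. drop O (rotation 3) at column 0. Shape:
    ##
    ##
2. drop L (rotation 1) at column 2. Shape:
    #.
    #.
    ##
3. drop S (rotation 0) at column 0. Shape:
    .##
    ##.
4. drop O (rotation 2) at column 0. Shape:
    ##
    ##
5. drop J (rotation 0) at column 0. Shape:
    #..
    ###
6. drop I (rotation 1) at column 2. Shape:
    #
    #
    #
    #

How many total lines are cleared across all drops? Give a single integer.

Answer: 1

Derivation:
Drop 1: O rot3 at col 0 lands with bottom-row=0; cleared 0 line(s) (total 0); column heights now [2 2 0 0], max=2
Drop 2: L rot1 at col 2 lands with bottom-row=0; cleared 1 line(s) (total 1); column heights now [1 1 2 0], max=2
Drop 3: S rot0 at col 0 lands with bottom-row=1; cleared 0 line(s) (total 1); column heights now [2 3 3 0], max=3
Drop 4: O rot2 at col 0 lands with bottom-row=3; cleared 0 line(s) (total 1); column heights now [5 5 3 0], max=5
Drop 5: J rot0 at col 0 lands with bottom-row=5; cleared 0 line(s) (total 1); column heights now [7 6 6 0], max=7
Drop 6: I rot1 at col 2 lands with bottom-row=6; cleared 0 line(s) (total 1); column heights now [7 6 10 0], max=10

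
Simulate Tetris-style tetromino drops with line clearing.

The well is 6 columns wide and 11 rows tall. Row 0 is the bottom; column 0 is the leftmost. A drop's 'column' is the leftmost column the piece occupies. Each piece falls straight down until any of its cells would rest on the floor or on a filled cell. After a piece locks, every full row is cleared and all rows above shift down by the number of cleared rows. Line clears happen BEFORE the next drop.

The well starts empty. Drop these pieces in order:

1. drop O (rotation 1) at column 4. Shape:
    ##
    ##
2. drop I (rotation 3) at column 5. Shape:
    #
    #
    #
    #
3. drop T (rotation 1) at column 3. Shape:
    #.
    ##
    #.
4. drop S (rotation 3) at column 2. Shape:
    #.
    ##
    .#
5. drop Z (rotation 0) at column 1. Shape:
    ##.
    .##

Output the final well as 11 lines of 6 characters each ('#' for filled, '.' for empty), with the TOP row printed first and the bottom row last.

Answer: ......
......
.##...
..##..
..#...
..##.#
...#.#
...#.#
...###
...###
....##

Derivation:
Drop 1: O rot1 at col 4 lands with bottom-row=0; cleared 0 line(s) (total 0); column heights now [0 0 0 0 2 2], max=2
Drop 2: I rot3 at col 5 lands with bottom-row=2; cleared 0 line(s) (total 0); column heights now [0 0 0 0 2 6], max=6
Drop 3: T rot1 at col 3 lands with bottom-row=1; cleared 0 line(s) (total 0); column heights now [0 0 0 4 3 6], max=6
Drop 4: S rot3 at col 2 lands with bottom-row=4; cleared 0 line(s) (total 0); column heights now [0 0 7 6 3 6], max=7
Drop 5: Z rot0 at col 1 lands with bottom-row=7; cleared 0 line(s) (total 0); column heights now [0 9 9 8 3 6], max=9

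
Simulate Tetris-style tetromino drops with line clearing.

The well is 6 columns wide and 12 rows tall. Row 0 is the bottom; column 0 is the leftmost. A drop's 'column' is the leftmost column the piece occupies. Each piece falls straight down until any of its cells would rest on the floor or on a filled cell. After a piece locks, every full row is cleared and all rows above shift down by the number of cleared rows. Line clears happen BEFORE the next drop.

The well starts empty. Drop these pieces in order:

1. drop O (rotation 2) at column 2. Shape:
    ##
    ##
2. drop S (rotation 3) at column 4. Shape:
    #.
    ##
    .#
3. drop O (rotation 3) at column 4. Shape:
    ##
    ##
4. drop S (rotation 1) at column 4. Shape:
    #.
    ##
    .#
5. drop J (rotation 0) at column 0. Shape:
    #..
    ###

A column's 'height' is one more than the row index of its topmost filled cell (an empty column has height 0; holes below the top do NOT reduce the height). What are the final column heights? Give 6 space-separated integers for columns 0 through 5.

Answer: 4 3 3 2 8 7

Derivation:
Drop 1: O rot2 at col 2 lands with bottom-row=0; cleared 0 line(s) (total 0); column heights now [0 0 2 2 0 0], max=2
Drop 2: S rot3 at col 4 lands with bottom-row=0; cleared 0 line(s) (total 0); column heights now [0 0 2 2 3 2], max=3
Drop 3: O rot3 at col 4 lands with bottom-row=3; cleared 0 line(s) (total 0); column heights now [0 0 2 2 5 5], max=5
Drop 4: S rot1 at col 4 lands with bottom-row=5; cleared 0 line(s) (total 0); column heights now [0 0 2 2 8 7], max=8
Drop 5: J rot0 at col 0 lands with bottom-row=2; cleared 0 line(s) (total 0); column heights now [4 3 3 2 8 7], max=8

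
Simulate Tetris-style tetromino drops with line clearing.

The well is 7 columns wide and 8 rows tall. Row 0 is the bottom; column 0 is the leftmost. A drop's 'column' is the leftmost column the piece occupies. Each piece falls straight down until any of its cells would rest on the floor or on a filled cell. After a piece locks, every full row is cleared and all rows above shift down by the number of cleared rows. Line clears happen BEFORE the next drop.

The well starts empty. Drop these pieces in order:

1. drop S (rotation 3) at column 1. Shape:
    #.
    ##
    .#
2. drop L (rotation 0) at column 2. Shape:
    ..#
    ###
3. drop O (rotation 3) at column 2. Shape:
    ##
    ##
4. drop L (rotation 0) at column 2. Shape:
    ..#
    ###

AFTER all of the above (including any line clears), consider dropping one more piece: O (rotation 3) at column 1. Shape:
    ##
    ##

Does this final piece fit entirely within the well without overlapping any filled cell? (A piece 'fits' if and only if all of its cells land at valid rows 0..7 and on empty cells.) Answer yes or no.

Answer: yes

Derivation:
Drop 1: S rot3 at col 1 lands with bottom-row=0; cleared 0 line(s) (total 0); column heights now [0 3 2 0 0 0 0], max=3
Drop 2: L rot0 at col 2 lands with bottom-row=2; cleared 0 line(s) (total 0); column heights now [0 3 3 3 4 0 0], max=4
Drop 3: O rot3 at col 2 lands with bottom-row=3; cleared 0 line(s) (total 0); column heights now [0 3 5 5 4 0 0], max=5
Drop 4: L rot0 at col 2 lands with bottom-row=5; cleared 0 line(s) (total 0); column heights now [0 3 6 6 7 0 0], max=7
Test piece O rot3 at col 1 (width 2): heights before test = [0 3 6 6 7 0 0]; fits = True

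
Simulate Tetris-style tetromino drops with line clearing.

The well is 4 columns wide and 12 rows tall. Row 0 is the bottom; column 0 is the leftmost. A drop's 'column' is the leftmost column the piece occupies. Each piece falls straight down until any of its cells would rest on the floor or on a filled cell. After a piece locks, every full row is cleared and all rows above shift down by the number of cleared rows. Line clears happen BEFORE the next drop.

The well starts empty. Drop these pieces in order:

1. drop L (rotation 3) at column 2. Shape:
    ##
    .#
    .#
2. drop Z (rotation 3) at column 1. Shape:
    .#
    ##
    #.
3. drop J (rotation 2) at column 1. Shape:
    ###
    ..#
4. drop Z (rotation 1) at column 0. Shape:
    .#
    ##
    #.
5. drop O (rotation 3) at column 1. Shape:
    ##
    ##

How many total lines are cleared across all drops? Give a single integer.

Answer: 1

Derivation:
Drop 1: L rot3 at col 2 lands with bottom-row=0; cleared 0 line(s) (total 0); column heights now [0 0 3 3], max=3
Drop 2: Z rot3 at col 1 lands with bottom-row=2; cleared 0 line(s) (total 0); column heights now [0 4 5 3], max=5
Drop 3: J rot2 at col 1 lands with bottom-row=4; cleared 0 line(s) (total 0); column heights now [0 6 6 6], max=6
Drop 4: Z rot1 at col 0 lands with bottom-row=5; cleared 1 line(s) (total 1); column heights now [6 7 5 5], max=7
Drop 5: O rot3 at col 1 lands with bottom-row=7; cleared 0 line(s) (total 1); column heights now [6 9 9 5], max=9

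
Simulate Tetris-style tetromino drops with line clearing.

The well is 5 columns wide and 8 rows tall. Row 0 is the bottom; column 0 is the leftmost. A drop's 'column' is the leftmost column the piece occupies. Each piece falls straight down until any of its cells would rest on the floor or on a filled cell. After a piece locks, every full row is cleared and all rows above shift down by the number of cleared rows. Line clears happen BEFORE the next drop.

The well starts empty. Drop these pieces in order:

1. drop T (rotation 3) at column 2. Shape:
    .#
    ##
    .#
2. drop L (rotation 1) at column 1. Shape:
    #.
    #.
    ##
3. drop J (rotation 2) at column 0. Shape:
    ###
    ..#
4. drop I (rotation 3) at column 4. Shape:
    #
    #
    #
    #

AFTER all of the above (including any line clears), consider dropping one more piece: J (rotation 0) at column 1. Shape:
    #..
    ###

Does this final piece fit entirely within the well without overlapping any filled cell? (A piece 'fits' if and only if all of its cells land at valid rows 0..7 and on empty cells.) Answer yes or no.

Answer: yes

Derivation:
Drop 1: T rot3 at col 2 lands with bottom-row=0; cleared 0 line(s) (total 0); column heights now [0 0 2 3 0], max=3
Drop 2: L rot1 at col 1 lands with bottom-row=2; cleared 0 line(s) (total 0); column heights now [0 5 3 3 0], max=5
Drop 3: J rot2 at col 0 lands with bottom-row=4; cleared 0 line(s) (total 0); column heights now [6 6 6 3 0], max=6
Drop 4: I rot3 at col 4 lands with bottom-row=0; cleared 0 line(s) (total 0); column heights now [6 6 6 3 4], max=6
Test piece J rot0 at col 1 (width 3): heights before test = [6 6 6 3 4]; fits = True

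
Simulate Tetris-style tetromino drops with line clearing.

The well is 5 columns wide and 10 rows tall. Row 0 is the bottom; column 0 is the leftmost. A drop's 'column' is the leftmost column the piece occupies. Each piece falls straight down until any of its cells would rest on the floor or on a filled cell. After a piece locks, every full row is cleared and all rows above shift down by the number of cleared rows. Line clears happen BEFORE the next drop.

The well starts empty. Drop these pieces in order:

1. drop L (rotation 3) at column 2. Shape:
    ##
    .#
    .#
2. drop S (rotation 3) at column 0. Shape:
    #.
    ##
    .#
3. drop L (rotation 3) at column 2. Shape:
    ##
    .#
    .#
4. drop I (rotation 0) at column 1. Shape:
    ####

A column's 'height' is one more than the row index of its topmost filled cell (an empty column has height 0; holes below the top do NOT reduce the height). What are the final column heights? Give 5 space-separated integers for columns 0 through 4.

Answer: 3 7 7 7 7

Derivation:
Drop 1: L rot3 at col 2 lands with bottom-row=0; cleared 0 line(s) (total 0); column heights now [0 0 3 3 0], max=3
Drop 2: S rot3 at col 0 lands with bottom-row=0; cleared 0 line(s) (total 0); column heights now [3 2 3 3 0], max=3
Drop 3: L rot3 at col 2 lands with bottom-row=3; cleared 0 line(s) (total 0); column heights now [3 2 6 6 0], max=6
Drop 4: I rot0 at col 1 lands with bottom-row=6; cleared 0 line(s) (total 0); column heights now [3 7 7 7 7], max=7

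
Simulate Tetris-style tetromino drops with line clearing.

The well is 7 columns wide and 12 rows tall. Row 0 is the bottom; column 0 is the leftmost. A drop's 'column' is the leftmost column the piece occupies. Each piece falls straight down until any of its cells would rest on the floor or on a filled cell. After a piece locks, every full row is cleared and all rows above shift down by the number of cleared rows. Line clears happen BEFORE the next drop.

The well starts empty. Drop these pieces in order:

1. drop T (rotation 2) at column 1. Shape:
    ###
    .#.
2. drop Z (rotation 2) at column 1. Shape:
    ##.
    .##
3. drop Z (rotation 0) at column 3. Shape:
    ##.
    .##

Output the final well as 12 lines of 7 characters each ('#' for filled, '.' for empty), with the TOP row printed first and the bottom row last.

Drop 1: T rot2 at col 1 lands with bottom-row=0; cleared 0 line(s) (total 0); column heights now [0 2 2 2 0 0 0], max=2
Drop 2: Z rot2 at col 1 lands with bottom-row=2; cleared 0 line(s) (total 0); column heights now [0 4 4 3 0 0 0], max=4
Drop 3: Z rot0 at col 3 lands with bottom-row=2; cleared 0 line(s) (total 0); column heights now [0 4 4 4 4 3 0], max=4

Answer: .......
.......
.......
.......
.......
.......
.......
.......
.####..
..####.
.###...
..#....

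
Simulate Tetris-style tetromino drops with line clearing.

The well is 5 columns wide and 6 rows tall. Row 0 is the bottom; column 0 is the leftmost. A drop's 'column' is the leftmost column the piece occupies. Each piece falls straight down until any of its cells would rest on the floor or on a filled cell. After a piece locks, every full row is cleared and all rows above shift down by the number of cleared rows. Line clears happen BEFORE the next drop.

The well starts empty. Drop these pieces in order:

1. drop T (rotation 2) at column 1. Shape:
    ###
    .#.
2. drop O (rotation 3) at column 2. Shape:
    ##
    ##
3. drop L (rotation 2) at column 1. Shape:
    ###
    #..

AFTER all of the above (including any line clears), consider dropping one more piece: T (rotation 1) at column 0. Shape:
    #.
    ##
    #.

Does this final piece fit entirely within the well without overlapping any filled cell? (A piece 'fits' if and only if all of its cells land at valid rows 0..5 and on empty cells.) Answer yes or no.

Answer: no

Derivation:
Drop 1: T rot2 at col 1 lands with bottom-row=0; cleared 0 line(s) (total 0); column heights now [0 2 2 2 0], max=2
Drop 2: O rot3 at col 2 lands with bottom-row=2; cleared 0 line(s) (total 0); column heights now [0 2 4 4 0], max=4
Drop 3: L rot2 at col 1 lands with bottom-row=3; cleared 0 line(s) (total 0); column heights now [0 5 5 5 0], max=5
Test piece T rot1 at col 0 (width 2): heights before test = [0 5 5 5 0]; fits = False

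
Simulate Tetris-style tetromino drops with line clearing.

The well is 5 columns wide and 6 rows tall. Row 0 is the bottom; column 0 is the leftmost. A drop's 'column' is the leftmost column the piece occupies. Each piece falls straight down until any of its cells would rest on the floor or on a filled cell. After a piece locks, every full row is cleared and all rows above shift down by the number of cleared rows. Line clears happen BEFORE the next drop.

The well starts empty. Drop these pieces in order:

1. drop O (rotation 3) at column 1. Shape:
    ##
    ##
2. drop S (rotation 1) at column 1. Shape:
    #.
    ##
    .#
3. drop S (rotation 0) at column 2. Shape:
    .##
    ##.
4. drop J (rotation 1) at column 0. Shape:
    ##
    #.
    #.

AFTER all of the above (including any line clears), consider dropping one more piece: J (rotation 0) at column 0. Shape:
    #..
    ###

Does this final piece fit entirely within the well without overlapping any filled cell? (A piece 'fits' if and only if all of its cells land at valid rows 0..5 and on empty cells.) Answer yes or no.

Drop 1: O rot3 at col 1 lands with bottom-row=0; cleared 0 line(s) (total 0); column heights now [0 2 2 0 0], max=2
Drop 2: S rot1 at col 1 lands with bottom-row=2; cleared 0 line(s) (total 0); column heights now [0 5 4 0 0], max=5
Drop 3: S rot0 at col 2 lands with bottom-row=4; cleared 0 line(s) (total 0); column heights now [0 5 5 6 6], max=6
Drop 4: J rot1 at col 0 lands with bottom-row=3; cleared 0 line(s) (total 0); column heights now [6 6 5 6 6], max=6
Test piece J rot0 at col 0 (width 3): heights before test = [6 6 5 6 6]; fits = False

Answer: no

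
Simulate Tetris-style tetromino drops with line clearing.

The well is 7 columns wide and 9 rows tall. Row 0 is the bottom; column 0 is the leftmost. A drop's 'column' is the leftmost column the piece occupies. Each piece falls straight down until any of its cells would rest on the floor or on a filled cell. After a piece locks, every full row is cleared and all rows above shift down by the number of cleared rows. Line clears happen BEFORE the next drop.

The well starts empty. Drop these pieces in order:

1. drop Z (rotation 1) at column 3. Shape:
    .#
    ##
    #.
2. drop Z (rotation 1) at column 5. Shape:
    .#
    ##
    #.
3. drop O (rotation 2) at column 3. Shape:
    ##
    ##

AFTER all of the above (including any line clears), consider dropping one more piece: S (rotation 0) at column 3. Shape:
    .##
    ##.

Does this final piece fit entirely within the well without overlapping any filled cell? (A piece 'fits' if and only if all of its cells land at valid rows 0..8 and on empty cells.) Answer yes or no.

Answer: yes

Derivation:
Drop 1: Z rot1 at col 3 lands with bottom-row=0; cleared 0 line(s) (total 0); column heights now [0 0 0 2 3 0 0], max=3
Drop 2: Z rot1 at col 5 lands with bottom-row=0; cleared 0 line(s) (total 0); column heights now [0 0 0 2 3 2 3], max=3
Drop 3: O rot2 at col 3 lands with bottom-row=3; cleared 0 line(s) (total 0); column heights now [0 0 0 5 5 2 3], max=5
Test piece S rot0 at col 3 (width 3): heights before test = [0 0 0 5 5 2 3]; fits = True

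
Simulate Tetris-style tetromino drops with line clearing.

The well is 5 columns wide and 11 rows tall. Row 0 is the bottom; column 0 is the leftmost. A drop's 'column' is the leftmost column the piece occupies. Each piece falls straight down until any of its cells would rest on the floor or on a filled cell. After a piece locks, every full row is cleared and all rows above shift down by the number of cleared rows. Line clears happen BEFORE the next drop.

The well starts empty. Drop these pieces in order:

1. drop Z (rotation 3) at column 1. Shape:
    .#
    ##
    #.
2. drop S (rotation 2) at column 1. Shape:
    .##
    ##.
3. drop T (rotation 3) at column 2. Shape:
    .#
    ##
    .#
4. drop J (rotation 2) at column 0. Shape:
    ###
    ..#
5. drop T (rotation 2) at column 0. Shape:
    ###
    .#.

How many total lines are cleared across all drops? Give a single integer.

Answer: 0

Derivation:
Drop 1: Z rot3 at col 1 lands with bottom-row=0; cleared 0 line(s) (total 0); column heights now [0 2 3 0 0], max=3
Drop 2: S rot2 at col 1 lands with bottom-row=3; cleared 0 line(s) (total 0); column heights now [0 4 5 5 0], max=5
Drop 3: T rot3 at col 2 lands with bottom-row=5; cleared 0 line(s) (total 0); column heights now [0 4 7 8 0], max=8
Drop 4: J rot2 at col 0 lands with bottom-row=7; cleared 0 line(s) (total 0); column heights now [9 9 9 8 0], max=9
Drop 5: T rot2 at col 0 lands with bottom-row=9; cleared 0 line(s) (total 0); column heights now [11 11 11 8 0], max=11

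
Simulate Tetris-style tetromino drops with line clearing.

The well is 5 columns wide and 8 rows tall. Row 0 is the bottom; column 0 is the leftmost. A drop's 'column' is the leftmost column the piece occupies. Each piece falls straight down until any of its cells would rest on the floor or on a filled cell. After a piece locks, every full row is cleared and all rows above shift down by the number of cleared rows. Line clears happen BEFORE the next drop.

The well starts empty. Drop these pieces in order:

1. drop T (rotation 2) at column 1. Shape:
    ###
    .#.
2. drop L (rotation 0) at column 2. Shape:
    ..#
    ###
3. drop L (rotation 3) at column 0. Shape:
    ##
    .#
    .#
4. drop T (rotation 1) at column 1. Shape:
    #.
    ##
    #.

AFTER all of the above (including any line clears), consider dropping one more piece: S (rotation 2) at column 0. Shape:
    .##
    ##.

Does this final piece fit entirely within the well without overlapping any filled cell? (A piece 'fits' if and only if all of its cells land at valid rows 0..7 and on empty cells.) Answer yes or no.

Answer: no

Derivation:
Drop 1: T rot2 at col 1 lands with bottom-row=0; cleared 0 line(s) (total 0); column heights now [0 2 2 2 0], max=2
Drop 2: L rot0 at col 2 lands with bottom-row=2; cleared 0 line(s) (total 0); column heights now [0 2 3 3 4], max=4
Drop 3: L rot3 at col 0 lands with bottom-row=2; cleared 0 line(s) (total 0); column heights now [5 5 3 3 4], max=5
Drop 4: T rot1 at col 1 lands with bottom-row=5; cleared 0 line(s) (total 0); column heights now [5 8 7 3 4], max=8
Test piece S rot2 at col 0 (width 3): heights before test = [5 8 7 3 4]; fits = False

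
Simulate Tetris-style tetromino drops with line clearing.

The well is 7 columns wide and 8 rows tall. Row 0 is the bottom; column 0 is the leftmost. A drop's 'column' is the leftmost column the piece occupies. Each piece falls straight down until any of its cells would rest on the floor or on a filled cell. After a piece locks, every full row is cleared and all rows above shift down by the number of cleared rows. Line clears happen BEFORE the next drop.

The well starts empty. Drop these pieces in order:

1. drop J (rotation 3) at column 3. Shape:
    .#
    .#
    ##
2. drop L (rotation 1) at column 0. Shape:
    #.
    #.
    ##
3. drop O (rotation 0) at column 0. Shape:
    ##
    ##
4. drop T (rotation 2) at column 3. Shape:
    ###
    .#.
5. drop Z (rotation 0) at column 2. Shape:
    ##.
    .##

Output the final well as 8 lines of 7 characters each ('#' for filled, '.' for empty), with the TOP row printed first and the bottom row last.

Drop 1: J rot3 at col 3 lands with bottom-row=0; cleared 0 line(s) (total 0); column heights now [0 0 0 1 3 0 0], max=3
Drop 2: L rot1 at col 0 lands with bottom-row=0; cleared 0 line(s) (total 0); column heights now [3 1 0 1 3 0 0], max=3
Drop 3: O rot0 at col 0 lands with bottom-row=3; cleared 0 line(s) (total 0); column heights now [5 5 0 1 3 0 0], max=5
Drop 4: T rot2 at col 3 lands with bottom-row=3; cleared 0 line(s) (total 0); column heights now [5 5 0 5 5 5 0], max=5
Drop 5: Z rot0 at col 2 lands with bottom-row=5; cleared 0 line(s) (total 0); column heights now [5 5 7 7 6 5 0], max=7

Answer: .......
..##...
...##..
##.###.
##..#..
#...#..
#...#..
##.##..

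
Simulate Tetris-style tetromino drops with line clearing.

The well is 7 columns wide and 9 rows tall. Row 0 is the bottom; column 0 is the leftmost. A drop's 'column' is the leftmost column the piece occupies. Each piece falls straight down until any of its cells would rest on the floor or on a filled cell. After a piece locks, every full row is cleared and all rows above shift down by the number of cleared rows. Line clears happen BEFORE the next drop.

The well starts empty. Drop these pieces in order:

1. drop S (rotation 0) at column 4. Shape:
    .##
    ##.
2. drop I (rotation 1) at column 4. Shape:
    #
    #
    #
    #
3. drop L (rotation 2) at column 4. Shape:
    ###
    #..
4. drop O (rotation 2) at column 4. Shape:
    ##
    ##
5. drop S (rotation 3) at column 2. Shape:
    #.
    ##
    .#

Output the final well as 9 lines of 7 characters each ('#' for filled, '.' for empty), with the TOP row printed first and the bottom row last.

Drop 1: S rot0 at col 4 lands with bottom-row=0; cleared 0 line(s) (total 0); column heights now [0 0 0 0 1 2 2], max=2
Drop 2: I rot1 at col 4 lands with bottom-row=1; cleared 0 line(s) (total 0); column heights now [0 0 0 0 5 2 2], max=5
Drop 3: L rot2 at col 4 lands with bottom-row=5; cleared 0 line(s) (total 0); column heights now [0 0 0 0 7 7 7], max=7
Drop 4: O rot2 at col 4 lands with bottom-row=7; cleared 0 line(s) (total 0); column heights now [0 0 0 0 9 9 7], max=9
Drop 5: S rot3 at col 2 lands with bottom-row=0; cleared 0 line(s) (total 0); column heights now [0 0 3 2 9 9 7], max=9

Answer: ....##.
....##.
....###
....#..
....#..
....#..
..#.#..
..#####
...###.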